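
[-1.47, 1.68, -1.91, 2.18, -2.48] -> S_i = -1.47*(-1.14)^i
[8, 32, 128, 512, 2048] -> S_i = 8*4^i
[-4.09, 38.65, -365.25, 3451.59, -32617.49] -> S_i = -4.09*(-9.45)^i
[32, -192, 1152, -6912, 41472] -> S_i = 32*-6^i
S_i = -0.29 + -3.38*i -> [-0.29, -3.67, -7.05, -10.43, -13.81]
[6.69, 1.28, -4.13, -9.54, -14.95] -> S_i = 6.69 + -5.41*i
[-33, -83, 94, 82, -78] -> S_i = Random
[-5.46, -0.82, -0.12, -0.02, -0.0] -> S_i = -5.46*0.15^i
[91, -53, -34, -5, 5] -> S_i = Random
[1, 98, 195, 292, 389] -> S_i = 1 + 97*i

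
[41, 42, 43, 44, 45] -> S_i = 41 + 1*i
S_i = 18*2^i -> [18, 36, 72, 144, 288]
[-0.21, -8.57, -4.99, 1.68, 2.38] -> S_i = Random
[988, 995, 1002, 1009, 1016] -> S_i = 988 + 7*i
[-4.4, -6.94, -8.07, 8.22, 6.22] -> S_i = Random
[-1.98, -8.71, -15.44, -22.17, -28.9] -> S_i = -1.98 + -6.73*i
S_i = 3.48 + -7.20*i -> [3.48, -3.72, -10.92, -18.12, -25.32]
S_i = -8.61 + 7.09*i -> [-8.61, -1.52, 5.57, 12.66, 19.75]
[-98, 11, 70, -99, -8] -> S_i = Random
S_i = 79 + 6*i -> [79, 85, 91, 97, 103]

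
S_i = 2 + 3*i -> [2, 5, 8, 11, 14]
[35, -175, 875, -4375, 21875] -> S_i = 35*-5^i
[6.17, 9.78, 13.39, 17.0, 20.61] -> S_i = 6.17 + 3.61*i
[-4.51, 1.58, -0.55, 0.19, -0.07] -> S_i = -4.51*(-0.35)^i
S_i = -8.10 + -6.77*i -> [-8.1, -14.87, -21.64, -28.41, -35.18]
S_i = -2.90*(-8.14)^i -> [-2.9, 23.61, -192.15, 1564.12, -12731.97]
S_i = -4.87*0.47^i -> [-4.87, -2.29, -1.08, -0.51, -0.24]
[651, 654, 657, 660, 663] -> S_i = 651 + 3*i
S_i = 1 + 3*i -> [1, 4, 7, 10, 13]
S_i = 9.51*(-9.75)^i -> [9.51, -92.72, 904.04, -8814.43, 85940.72]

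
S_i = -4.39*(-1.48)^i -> [-4.39, 6.5, -9.62, 14.23, -21.06]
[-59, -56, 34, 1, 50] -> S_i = Random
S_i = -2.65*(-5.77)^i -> [-2.65, 15.29, -88.23, 509.07, -2937.31]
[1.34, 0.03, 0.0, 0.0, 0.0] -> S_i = 1.34*0.02^i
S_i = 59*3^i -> [59, 177, 531, 1593, 4779]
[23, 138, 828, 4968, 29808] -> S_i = 23*6^i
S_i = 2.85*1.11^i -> [2.85, 3.16, 3.51, 3.9, 4.33]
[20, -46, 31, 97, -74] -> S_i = Random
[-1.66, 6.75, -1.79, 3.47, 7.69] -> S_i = Random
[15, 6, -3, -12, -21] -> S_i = 15 + -9*i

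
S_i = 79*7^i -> [79, 553, 3871, 27097, 189679]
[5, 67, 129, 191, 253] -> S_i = 5 + 62*i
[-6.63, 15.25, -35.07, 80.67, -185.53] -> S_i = -6.63*(-2.30)^i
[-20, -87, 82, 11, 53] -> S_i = Random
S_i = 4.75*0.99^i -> [4.75, 4.7, 4.66, 4.61, 4.56]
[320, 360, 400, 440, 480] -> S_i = 320 + 40*i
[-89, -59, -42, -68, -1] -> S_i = Random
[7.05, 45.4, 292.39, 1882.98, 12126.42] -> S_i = 7.05*6.44^i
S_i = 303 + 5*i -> [303, 308, 313, 318, 323]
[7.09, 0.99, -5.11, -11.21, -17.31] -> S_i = 7.09 + -6.10*i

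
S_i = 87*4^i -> [87, 348, 1392, 5568, 22272]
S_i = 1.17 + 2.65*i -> [1.17, 3.82, 6.47, 9.12, 11.77]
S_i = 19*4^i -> [19, 76, 304, 1216, 4864]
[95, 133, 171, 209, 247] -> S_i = 95 + 38*i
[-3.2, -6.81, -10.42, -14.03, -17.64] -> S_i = -3.20 + -3.61*i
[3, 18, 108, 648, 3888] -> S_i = 3*6^i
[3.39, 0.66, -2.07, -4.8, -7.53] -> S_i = 3.39 + -2.73*i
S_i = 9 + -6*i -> [9, 3, -3, -9, -15]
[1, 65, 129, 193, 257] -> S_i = 1 + 64*i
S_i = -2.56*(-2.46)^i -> [-2.56, 6.3, -15.49, 38.11, -93.75]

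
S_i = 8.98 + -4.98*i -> [8.98, 4.0, -0.98, -5.96, -10.94]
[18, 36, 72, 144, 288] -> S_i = 18*2^i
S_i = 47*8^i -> [47, 376, 3008, 24064, 192512]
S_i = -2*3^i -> [-2, -6, -18, -54, -162]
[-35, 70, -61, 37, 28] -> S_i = Random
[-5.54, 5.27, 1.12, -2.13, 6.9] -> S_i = Random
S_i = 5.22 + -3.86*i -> [5.22, 1.36, -2.5, -6.36, -10.22]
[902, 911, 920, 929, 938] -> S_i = 902 + 9*i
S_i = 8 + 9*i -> [8, 17, 26, 35, 44]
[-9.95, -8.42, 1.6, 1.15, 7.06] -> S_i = Random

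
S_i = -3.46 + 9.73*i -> [-3.46, 6.27, 16.0, 25.73, 35.46]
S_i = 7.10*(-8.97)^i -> [7.1, -63.69, 571.27, -5124.31, 45965.09]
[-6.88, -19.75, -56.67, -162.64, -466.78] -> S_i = -6.88*2.87^i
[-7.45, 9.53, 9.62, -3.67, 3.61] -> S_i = Random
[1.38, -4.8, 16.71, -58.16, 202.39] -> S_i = 1.38*(-3.48)^i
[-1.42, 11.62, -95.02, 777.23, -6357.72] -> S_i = -1.42*(-8.18)^i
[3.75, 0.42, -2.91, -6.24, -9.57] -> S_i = 3.75 + -3.33*i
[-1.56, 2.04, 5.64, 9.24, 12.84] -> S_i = -1.56 + 3.60*i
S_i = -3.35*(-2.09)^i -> [-3.35, 7.0, -14.63, 30.58, -63.92]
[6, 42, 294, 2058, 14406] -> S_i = 6*7^i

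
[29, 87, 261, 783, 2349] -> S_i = 29*3^i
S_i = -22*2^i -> [-22, -44, -88, -176, -352]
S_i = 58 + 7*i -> [58, 65, 72, 79, 86]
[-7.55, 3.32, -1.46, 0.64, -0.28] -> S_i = -7.55*(-0.44)^i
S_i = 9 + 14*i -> [9, 23, 37, 51, 65]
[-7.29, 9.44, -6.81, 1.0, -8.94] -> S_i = Random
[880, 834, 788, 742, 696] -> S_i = 880 + -46*i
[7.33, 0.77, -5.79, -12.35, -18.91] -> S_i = 7.33 + -6.56*i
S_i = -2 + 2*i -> [-2, 0, 2, 4, 6]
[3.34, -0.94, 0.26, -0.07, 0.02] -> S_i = 3.34*(-0.28)^i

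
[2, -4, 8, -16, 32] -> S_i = 2*-2^i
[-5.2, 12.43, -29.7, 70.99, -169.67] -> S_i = -5.20*(-2.39)^i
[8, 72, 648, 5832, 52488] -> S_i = 8*9^i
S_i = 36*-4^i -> [36, -144, 576, -2304, 9216]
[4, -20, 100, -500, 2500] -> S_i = 4*-5^i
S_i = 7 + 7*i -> [7, 14, 21, 28, 35]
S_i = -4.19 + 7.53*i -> [-4.19, 3.34, 10.87, 18.4, 25.93]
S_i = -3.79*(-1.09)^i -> [-3.79, 4.13, -4.5, 4.91, -5.35]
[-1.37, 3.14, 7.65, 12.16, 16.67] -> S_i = -1.37 + 4.51*i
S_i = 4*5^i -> [4, 20, 100, 500, 2500]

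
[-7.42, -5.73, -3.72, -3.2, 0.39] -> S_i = Random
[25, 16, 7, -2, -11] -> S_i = 25 + -9*i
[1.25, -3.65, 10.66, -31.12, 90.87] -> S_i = 1.25*(-2.92)^i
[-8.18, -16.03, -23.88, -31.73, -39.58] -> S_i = -8.18 + -7.85*i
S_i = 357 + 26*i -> [357, 383, 409, 435, 461]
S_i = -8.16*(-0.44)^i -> [-8.16, 3.59, -1.58, 0.7, -0.31]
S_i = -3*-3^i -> [-3, 9, -27, 81, -243]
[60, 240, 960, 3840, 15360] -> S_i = 60*4^i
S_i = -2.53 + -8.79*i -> [-2.53, -11.32, -20.11, -28.9, -37.69]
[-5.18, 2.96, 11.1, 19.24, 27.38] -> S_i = -5.18 + 8.14*i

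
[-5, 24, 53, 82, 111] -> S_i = -5 + 29*i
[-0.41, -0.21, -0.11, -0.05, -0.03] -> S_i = -0.41*0.51^i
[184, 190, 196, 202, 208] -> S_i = 184 + 6*i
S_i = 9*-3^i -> [9, -27, 81, -243, 729]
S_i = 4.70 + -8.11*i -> [4.7, -3.41, -11.52, -19.63, -27.74]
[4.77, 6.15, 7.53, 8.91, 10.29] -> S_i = 4.77 + 1.38*i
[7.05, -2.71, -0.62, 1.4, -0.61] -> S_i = Random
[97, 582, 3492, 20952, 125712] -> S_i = 97*6^i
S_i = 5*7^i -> [5, 35, 245, 1715, 12005]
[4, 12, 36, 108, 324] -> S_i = 4*3^i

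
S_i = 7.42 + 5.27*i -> [7.42, 12.69, 17.96, 23.23, 28.5]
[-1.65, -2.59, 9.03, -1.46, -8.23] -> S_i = Random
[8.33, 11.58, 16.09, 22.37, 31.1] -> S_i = 8.33*1.39^i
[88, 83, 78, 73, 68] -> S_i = 88 + -5*i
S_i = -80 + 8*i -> [-80, -72, -64, -56, -48]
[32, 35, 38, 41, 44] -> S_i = 32 + 3*i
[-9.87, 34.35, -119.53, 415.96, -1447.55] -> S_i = -9.87*(-3.48)^i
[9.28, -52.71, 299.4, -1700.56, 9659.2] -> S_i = 9.28*(-5.68)^i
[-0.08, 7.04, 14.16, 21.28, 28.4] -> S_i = -0.08 + 7.12*i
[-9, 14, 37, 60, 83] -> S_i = -9 + 23*i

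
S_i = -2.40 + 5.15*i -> [-2.4, 2.75, 7.9, 13.05, 18.2]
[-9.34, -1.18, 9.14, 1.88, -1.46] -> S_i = Random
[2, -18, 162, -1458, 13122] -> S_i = 2*-9^i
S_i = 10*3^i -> [10, 30, 90, 270, 810]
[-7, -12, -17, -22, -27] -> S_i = -7 + -5*i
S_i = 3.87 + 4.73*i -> [3.87, 8.6, 13.33, 18.06, 22.79]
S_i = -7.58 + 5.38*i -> [-7.58, -2.2, 3.18, 8.56, 13.94]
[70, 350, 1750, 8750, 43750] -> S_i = 70*5^i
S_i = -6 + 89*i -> [-6, 83, 172, 261, 350]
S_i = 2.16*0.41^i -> [2.16, 0.89, 0.36, 0.15, 0.06]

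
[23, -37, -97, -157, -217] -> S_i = 23 + -60*i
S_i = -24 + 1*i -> [-24, -23, -22, -21, -20]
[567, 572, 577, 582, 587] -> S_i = 567 + 5*i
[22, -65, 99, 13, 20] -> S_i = Random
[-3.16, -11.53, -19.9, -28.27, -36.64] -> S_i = -3.16 + -8.37*i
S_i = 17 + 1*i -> [17, 18, 19, 20, 21]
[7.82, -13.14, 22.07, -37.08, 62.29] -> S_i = 7.82*(-1.68)^i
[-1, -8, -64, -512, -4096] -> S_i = -1*8^i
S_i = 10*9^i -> [10, 90, 810, 7290, 65610]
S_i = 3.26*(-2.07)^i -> [3.26, -6.75, 13.97, -28.92, 59.85]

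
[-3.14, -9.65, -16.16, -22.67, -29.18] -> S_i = -3.14 + -6.51*i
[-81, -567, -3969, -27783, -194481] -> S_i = -81*7^i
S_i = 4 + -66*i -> [4, -62, -128, -194, -260]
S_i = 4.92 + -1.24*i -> [4.92, 3.68, 2.44, 1.2, -0.04]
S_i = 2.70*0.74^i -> [2.7, 2.0, 1.48, 1.09, 0.81]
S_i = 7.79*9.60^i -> [7.79, 74.78, 717.93, 6892.09, 66164.1]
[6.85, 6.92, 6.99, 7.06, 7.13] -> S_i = 6.85*1.01^i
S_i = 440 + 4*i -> [440, 444, 448, 452, 456]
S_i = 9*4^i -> [9, 36, 144, 576, 2304]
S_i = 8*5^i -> [8, 40, 200, 1000, 5000]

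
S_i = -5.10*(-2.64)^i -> [-5.1, 13.46, -35.54, 93.84, -247.73]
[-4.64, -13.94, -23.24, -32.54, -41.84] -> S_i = -4.64 + -9.30*i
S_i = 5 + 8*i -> [5, 13, 21, 29, 37]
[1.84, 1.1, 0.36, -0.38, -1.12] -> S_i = 1.84 + -0.74*i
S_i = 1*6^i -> [1, 6, 36, 216, 1296]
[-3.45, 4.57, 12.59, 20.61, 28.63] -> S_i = -3.45 + 8.02*i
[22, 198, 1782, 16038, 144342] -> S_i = 22*9^i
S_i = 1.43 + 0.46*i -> [1.43, 1.89, 2.35, 2.81, 3.27]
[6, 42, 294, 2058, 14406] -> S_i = 6*7^i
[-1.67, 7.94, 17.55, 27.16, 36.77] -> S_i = -1.67 + 9.61*i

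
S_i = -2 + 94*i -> [-2, 92, 186, 280, 374]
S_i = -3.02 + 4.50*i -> [-3.02, 1.48, 5.98, 10.48, 14.98]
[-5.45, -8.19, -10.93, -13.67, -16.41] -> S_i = -5.45 + -2.74*i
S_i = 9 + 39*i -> [9, 48, 87, 126, 165]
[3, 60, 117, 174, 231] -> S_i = 3 + 57*i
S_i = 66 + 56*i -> [66, 122, 178, 234, 290]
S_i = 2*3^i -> [2, 6, 18, 54, 162]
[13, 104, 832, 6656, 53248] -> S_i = 13*8^i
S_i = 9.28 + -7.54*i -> [9.28, 1.74, -5.8, -13.34, -20.88]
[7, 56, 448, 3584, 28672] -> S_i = 7*8^i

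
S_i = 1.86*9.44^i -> [1.86, 17.56, 165.75, 1564.69, 14770.69]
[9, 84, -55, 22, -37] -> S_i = Random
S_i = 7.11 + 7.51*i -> [7.11, 14.62, 22.13, 29.64, 37.15]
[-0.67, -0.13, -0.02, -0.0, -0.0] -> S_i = -0.67*0.19^i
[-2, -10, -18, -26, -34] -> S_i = -2 + -8*i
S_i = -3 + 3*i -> [-3, 0, 3, 6, 9]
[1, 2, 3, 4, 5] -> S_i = 1 + 1*i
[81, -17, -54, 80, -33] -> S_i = Random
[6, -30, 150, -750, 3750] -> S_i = 6*-5^i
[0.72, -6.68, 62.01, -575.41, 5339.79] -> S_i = 0.72*(-9.28)^i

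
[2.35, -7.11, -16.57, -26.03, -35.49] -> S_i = 2.35 + -9.46*i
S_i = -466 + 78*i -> [-466, -388, -310, -232, -154]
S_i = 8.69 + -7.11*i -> [8.69, 1.58, -5.53, -12.64, -19.75]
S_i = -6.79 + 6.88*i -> [-6.79, 0.09, 6.97, 13.85, 20.73]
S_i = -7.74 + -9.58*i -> [-7.74, -17.32, -26.9, -36.48, -46.06]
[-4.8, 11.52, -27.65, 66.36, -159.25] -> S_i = -4.80*(-2.40)^i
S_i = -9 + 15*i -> [-9, 6, 21, 36, 51]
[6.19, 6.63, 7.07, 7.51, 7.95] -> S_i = 6.19 + 0.44*i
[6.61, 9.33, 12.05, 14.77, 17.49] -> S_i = 6.61 + 2.72*i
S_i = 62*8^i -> [62, 496, 3968, 31744, 253952]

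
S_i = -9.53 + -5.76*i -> [-9.53, -15.29, -21.05, -26.81, -32.57]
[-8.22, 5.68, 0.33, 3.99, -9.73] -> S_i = Random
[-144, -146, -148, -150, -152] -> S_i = -144 + -2*i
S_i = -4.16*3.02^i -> [-4.16, -12.56, -37.94, -114.58, -346.04]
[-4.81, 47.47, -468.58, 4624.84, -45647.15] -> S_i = -4.81*(-9.87)^i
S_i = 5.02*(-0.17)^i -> [5.02, -0.85, 0.15, -0.02, 0.0]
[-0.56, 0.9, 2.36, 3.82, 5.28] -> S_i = -0.56 + 1.46*i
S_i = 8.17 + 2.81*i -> [8.17, 10.98, 13.79, 16.6, 19.41]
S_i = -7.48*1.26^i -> [-7.48, -9.42, -11.88, -14.96, -18.85]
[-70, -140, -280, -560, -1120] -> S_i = -70*2^i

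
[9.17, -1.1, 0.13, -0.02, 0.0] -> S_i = 9.17*(-0.12)^i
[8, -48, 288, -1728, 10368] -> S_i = 8*-6^i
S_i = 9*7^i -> [9, 63, 441, 3087, 21609]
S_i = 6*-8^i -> [6, -48, 384, -3072, 24576]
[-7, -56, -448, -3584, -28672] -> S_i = -7*8^i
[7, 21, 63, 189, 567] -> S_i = 7*3^i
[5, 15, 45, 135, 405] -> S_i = 5*3^i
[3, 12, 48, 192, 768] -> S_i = 3*4^i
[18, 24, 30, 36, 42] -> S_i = 18 + 6*i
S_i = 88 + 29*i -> [88, 117, 146, 175, 204]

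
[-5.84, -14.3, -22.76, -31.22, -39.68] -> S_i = -5.84 + -8.46*i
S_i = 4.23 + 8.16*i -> [4.23, 12.39, 20.55, 28.71, 36.87]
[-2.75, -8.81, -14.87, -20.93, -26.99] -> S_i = -2.75 + -6.06*i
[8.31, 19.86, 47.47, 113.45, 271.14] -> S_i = 8.31*2.39^i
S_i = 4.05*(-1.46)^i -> [4.05, -5.91, 8.63, -12.6, 18.4]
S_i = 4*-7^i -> [4, -28, 196, -1372, 9604]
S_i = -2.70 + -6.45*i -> [-2.7, -9.15, -15.6, -22.05, -28.5]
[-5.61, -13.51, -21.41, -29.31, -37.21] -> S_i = -5.61 + -7.90*i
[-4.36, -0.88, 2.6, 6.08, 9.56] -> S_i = -4.36 + 3.48*i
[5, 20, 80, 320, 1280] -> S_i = 5*4^i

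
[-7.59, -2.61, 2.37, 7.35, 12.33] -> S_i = -7.59 + 4.98*i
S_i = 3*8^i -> [3, 24, 192, 1536, 12288]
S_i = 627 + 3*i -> [627, 630, 633, 636, 639]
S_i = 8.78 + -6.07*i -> [8.78, 2.71, -3.36, -9.43, -15.5]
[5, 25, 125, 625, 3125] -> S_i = 5*5^i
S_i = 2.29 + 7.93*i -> [2.29, 10.22, 18.15, 26.08, 34.01]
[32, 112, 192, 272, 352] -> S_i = 32 + 80*i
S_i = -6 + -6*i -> [-6, -12, -18, -24, -30]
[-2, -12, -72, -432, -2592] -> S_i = -2*6^i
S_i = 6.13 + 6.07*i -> [6.13, 12.2, 18.27, 24.34, 30.41]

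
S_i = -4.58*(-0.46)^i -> [-4.58, 2.11, -0.97, 0.45, -0.21]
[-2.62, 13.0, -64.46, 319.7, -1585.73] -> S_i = -2.62*(-4.96)^i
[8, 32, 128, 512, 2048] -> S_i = 8*4^i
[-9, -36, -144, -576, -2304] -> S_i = -9*4^i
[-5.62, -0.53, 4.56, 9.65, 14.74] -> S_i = -5.62 + 5.09*i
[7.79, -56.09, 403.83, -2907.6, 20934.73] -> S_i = 7.79*(-7.20)^i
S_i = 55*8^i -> [55, 440, 3520, 28160, 225280]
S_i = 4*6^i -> [4, 24, 144, 864, 5184]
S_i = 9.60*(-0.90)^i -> [9.6, -8.64, 7.78, -7.0, 6.3]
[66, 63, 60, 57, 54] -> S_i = 66 + -3*i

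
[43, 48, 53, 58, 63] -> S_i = 43 + 5*i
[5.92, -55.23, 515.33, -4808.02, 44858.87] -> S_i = 5.92*(-9.33)^i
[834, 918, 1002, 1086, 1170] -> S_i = 834 + 84*i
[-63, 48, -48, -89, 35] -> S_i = Random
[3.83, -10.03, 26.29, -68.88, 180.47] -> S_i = 3.83*(-2.62)^i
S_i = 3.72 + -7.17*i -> [3.72, -3.45, -10.62, -17.79, -24.96]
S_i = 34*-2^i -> [34, -68, 136, -272, 544]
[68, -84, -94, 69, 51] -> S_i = Random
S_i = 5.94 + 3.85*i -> [5.94, 9.79, 13.64, 17.49, 21.34]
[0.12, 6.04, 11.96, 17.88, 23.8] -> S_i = 0.12 + 5.92*i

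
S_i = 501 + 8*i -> [501, 509, 517, 525, 533]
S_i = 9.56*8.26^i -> [9.56, 78.97, 652.26, 5387.63, 44501.85]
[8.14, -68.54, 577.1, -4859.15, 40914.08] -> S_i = 8.14*(-8.42)^i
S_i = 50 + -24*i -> [50, 26, 2, -22, -46]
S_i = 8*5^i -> [8, 40, 200, 1000, 5000]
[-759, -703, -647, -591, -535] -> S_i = -759 + 56*i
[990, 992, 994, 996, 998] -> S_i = 990 + 2*i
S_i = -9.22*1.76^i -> [-9.22, -16.23, -28.56, -50.27, -88.47]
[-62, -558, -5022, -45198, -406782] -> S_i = -62*9^i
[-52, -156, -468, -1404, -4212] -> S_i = -52*3^i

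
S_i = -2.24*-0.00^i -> [-2.24, 0.0, -0.0, 0.0, -0.0]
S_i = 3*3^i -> [3, 9, 27, 81, 243]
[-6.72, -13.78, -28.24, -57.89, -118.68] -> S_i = -6.72*2.05^i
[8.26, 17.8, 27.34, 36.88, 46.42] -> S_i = 8.26 + 9.54*i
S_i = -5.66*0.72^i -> [-5.66, -4.08, -2.93, -2.11, -1.52]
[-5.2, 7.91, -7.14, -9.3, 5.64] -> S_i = Random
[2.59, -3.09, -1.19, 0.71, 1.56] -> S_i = Random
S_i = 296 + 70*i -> [296, 366, 436, 506, 576]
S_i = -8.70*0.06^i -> [-8.7, -0.52, -0.03, -0.0, -0.0]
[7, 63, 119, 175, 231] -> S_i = 7 + 56*i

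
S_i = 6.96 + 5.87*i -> [6.96, 12.83, 18.7, 24.57, 30.44]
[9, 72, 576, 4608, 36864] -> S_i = 9*8^i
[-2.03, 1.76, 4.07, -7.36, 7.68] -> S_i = Random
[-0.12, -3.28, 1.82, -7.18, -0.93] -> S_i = Random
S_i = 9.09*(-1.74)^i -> [9.09, -15.82, 27.52, -47.89, 83.32]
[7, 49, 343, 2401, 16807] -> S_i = 7*7^i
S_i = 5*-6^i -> [5, -30, 180, -1080, 6480]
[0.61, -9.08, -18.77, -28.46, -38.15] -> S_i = 0.61 + -9.69*i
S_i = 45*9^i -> [45, 405, 3645, 32805, 295245]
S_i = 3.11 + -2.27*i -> [3.11, 0.84, -1.43, -3.7, -5.97]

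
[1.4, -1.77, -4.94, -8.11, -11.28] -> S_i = 1.40 + -3.17*i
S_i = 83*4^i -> [83, 332, 1328, 5312, 21248]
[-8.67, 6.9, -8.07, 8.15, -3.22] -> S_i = Random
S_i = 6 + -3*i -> [6, 3, 0, -3, -6]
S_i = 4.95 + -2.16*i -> [4.95, 2.79, 0.63, -1.53, -3.69]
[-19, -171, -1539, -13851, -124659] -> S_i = -19*9^i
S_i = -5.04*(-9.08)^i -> [-5.04, 45.76, -415.53, 3773.01, -34258.94]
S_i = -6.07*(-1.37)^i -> [-6.07, 8.32, -11.39, 15.61, -21.38]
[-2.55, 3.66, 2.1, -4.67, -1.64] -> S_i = Random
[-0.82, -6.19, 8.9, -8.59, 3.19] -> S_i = Random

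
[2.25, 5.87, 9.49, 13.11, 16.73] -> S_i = 2.25 + 3.62*i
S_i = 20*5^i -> [20, 100, 500, 2500, 12500]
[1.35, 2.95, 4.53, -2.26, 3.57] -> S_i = Random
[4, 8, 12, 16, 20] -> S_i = 4 + 4*i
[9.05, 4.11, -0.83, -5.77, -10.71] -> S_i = 9.05 + -4.94*i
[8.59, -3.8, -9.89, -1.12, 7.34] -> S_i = Random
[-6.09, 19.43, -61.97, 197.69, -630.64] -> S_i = -6.09*(-3.19)^i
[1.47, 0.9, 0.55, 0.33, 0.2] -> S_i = 1.47*0.61^i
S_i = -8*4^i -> [-8, -32, -128, -512, -2048]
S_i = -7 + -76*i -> [-7, -83, -159, -235, -311]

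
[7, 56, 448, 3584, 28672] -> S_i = 7*8^i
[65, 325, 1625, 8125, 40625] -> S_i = 65*5^i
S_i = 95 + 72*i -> [95, 167, 239, 311, 383]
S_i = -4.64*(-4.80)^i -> [-4.64, 22.27, -106.91, 513.15, -2463.11]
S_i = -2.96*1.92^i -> [-2.96, -5.68, -10.91, -20.95, -40.23]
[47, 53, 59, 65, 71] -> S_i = 47 + 6*i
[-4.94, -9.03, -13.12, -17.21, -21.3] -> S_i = -4.94 + -4.09*i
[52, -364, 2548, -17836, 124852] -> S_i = 52*-7^i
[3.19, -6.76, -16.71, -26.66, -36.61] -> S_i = 3.19 + -9.95*i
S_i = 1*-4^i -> [1, -4, 16, -64, 256]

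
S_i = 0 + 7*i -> [0, 7, 14, 21, 28]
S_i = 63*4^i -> [63, 252, 1008, 4032, 16128]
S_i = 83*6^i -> [83, 498, 2988, 17928, 107568]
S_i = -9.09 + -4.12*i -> [-9.09, -13.21, -17.33, -21.45, -25.57]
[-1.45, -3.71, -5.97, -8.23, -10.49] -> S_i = -1.45 + -2.26*i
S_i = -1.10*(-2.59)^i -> [-1.1, 2.85, -7.38, 19.11, -49.5]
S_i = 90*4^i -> [90, 360, 1440, 5760, 23040]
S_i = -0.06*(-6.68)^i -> [-0.06, 0.4, -2.68, 17.88, -119.47]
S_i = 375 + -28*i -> [375, 347, 319, 291, 263]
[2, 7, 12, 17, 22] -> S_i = 2 + 5*i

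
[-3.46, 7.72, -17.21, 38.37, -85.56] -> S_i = -3.46*(-2.23)^i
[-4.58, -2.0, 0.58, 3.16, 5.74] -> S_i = -4.58 + 2.58*i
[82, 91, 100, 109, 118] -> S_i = 82 + 9*i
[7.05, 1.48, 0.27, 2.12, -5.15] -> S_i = Random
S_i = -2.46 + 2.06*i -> [-2.46, -0.4, 1.66, 3.72, 5.78]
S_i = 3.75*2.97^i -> [3.75, 11.14, 33.08, 98.24, 291.78]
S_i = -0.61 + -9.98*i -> [-0.61, -10.59, -20.57, -30.55, -40.53]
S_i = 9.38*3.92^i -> [9.38, 36.77, 144.14, 565.02, 2214.86]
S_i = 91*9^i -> [91, 819, 7371, 66339, 597051]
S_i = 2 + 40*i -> [2, 42, 82, 122, 162]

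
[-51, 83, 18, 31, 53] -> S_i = Random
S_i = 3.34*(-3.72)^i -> [3.34, -12.42, 46.22, -171.94, 639.61]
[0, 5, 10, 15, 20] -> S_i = 0 + 5*i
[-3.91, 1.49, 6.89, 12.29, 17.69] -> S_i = -3.91 + 5.40*i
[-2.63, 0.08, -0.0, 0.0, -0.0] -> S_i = -2.63*(-0.03)^i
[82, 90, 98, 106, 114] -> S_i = 82 + 8*i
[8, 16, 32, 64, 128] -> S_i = 8*2^i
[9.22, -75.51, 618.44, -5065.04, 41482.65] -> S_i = 9.22*(-8.19)^i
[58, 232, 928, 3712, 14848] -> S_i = 58*4^i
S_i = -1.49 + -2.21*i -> [-1.49, -3.7, -5.91, -8.12, -10.33]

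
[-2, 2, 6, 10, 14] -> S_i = -2 + 4*i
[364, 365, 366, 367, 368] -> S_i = 364 + 1*i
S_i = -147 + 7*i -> [-147, -140, -133, -126, -119]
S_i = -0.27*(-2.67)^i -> [-0.27, 0.72, -1.92, 5.14, -13.72]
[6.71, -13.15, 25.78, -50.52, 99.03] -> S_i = 6.71*(-1.96)^i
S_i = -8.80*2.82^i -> [-8.8, -24.82, -69.98, -197.35, -556.52]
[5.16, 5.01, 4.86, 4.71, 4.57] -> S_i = 5.16*0.97^i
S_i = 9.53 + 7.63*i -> [9.53, 17.16, 24.79, 32.42, 40.05]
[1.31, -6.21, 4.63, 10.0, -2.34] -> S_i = Random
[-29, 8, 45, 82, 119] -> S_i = -29 + 37*i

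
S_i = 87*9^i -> [87, 783, 7047, 63423, 570807]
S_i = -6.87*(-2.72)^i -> [-6.87, 18.69, -50.83, 138.25, -376.04]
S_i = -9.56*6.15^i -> [-9.56, -58.79, -361.58, -2223.74, -13675.98]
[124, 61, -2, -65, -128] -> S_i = 124 + -63*i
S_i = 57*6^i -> [57, 342, 2052, 12312, 73872]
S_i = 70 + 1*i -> [70, 71, 72, 73, 74]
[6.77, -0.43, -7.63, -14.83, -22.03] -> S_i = 6.77 + -7.20*i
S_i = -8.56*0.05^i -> [-8.56, -0.43, -0.02, -0.0, -0.0]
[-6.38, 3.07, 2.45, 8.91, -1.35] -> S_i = Random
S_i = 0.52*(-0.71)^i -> [0.52, -0.37, 0.26, -0.19, 0.13]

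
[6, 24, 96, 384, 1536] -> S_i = 6*4^i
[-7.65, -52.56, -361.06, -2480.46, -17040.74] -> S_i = -7.65*6.87^i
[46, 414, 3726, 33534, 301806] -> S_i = 46*9^i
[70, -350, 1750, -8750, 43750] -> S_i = 70*-5^i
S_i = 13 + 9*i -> [13, 22, 31, 40, 49]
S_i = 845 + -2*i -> [845, 843, 841, 839, 837]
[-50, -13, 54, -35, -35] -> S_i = Random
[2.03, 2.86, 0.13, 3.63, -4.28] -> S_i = Random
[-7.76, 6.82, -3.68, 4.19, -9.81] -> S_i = Random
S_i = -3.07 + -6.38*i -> [-3.07, -9.45, -15.83, -22.21, -28.59]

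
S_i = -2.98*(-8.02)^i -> [-2.98, 23.9, -191.67, 1537.23, -12328.6]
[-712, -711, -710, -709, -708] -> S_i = -712 + 1*i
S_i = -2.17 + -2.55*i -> [-2.17, -4.72, -7.27, -9.82, -12.37]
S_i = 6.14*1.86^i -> [6.14, 11.42, 21.24, 39.51, 73.49]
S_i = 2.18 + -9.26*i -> [2.18, -7.08, -16.34, -25.6, -34.86]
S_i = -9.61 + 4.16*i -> [-9.61, -5.45, -1.29, 2.87, 7.03]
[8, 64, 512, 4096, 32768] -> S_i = 8*8^i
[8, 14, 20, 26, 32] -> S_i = 8 + 6*i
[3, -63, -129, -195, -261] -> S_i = 3 + -66*i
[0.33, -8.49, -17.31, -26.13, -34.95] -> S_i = 0.33 + -8.82*i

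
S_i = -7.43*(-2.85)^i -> [-7.43, 21.18, -60.35, 172.0, -490.19]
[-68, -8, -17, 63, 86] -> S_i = Random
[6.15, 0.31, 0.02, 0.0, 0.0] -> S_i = 6.15*0.05^i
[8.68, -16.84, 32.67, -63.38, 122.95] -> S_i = 8.68*(-1.94)^i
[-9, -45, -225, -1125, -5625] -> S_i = -9*5^i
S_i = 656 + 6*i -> [656, 662, 668, 674, 680]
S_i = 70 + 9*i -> [70, 79, 88, 97, 106]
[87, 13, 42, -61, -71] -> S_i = Random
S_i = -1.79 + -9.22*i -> [-1.79, -11.01, -20.23, -29.45, -38.67]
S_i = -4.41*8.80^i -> [-4.41, -38.81, -341.51, -3005.29, -26446.57]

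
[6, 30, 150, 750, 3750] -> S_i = 6*5^i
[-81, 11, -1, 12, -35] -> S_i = Random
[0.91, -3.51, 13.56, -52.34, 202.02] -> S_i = 0.91*(-3.86)^i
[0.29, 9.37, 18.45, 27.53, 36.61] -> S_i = 0.29 + 9.08*i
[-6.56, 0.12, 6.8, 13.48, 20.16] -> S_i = -6.56 + 6.68*i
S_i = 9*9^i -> [9, 81, 729, 6561, 59049]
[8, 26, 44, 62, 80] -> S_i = 8 + 18*i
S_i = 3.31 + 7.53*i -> [3.31, 10.84, 18.37, 25.9, 33.43]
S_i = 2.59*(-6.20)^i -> [2.59, -16.06, 99.56, -617.27, 3827.07]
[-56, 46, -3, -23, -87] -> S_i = Random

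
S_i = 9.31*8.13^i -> [9.31, 75.69, 615.36, 5002.89, 40673.53]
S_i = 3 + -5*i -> [3, -2, -7, -12, -17]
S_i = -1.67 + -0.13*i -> [-1.67, -1.8, -1.93, -2.06, -2.19]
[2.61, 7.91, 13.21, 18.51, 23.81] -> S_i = 2.61 + 5.30*i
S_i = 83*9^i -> [83, 747, 6723, 60507, 544563]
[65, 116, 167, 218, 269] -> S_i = 65 + 51*i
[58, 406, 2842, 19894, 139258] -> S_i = 58*7^i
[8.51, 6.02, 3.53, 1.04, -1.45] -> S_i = 8.51 + -2.49*i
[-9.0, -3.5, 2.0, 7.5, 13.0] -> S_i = -9.00 + 5.50*i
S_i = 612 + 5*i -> [612, 617, 622, 627, 632]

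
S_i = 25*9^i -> [25, 225, 2025, 18225, 164025]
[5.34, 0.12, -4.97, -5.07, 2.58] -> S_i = Random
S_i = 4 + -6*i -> [4, -2, -8, -14, -20]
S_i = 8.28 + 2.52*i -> [8.28, 10.8, 13.32, 15.84, 18.36]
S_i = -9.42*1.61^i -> [-9.42, -15.17, -24.42, -39.31, -63.29]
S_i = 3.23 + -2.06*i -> [3.23, 1.17, -0.89, -2.95, -5.01]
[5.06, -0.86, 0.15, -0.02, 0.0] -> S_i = 5.06*(-0.17)^i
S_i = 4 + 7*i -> [4, 11, 18, 25, 32]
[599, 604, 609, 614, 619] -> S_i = 599 + 5*i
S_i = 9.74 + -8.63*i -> [9.74, 1.11, -7.52, -16.15, -24.78]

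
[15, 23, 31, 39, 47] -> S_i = 15 + 8*i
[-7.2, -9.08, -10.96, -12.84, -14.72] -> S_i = -7.20 + -1.88*i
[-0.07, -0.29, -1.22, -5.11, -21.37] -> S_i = -0.07*4.18^i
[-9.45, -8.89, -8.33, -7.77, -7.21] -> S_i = -9.45 + 0.56*i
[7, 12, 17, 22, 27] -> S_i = 7 + 5*i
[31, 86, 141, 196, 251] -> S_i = 31 + 55*i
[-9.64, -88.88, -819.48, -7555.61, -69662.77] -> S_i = -9.64*9.22^i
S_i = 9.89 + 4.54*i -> [9.89, 14.43, 18.97, 23.51, 28.05]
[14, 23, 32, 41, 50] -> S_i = 14 + 9*i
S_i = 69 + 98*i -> [69, 167, 265, 363, 461]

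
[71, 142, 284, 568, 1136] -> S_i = 71*2^i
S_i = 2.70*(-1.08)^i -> [2.7, -2.92, 3.15, -3.4, 3.67]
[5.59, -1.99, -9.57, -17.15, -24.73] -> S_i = 5.59 + -7.58*i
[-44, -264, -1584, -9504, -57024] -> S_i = -44*6^i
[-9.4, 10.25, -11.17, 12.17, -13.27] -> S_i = -9.40*(-1.09)^i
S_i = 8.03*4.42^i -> [8.03, 35.49, 156.88, 693.4, 3064.82]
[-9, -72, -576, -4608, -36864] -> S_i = -9*8^i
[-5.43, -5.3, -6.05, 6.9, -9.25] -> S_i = Random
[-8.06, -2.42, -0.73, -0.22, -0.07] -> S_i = -8.06*0.30^i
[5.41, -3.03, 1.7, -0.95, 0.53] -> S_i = 5.41*(-0.56)^i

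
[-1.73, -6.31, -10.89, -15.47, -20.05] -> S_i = -1.73 + -4.58*i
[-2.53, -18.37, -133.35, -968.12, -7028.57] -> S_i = -2.53*7.26^i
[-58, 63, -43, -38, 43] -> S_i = Random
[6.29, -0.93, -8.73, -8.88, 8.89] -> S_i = Random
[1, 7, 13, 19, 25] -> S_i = 1 + 6*i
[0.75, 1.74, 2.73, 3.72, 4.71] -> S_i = 0.75 + 0.99*i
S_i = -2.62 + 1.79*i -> [-2.62, -0.83, 0.96, 2.75, 4.54]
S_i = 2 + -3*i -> [2, -1, -4, -7, -10]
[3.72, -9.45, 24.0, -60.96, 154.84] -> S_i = 3.72*(-2.54)^i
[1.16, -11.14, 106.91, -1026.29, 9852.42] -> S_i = 1.16*(-9.60)^i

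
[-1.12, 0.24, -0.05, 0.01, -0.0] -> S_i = -1.12*(-0.21)^i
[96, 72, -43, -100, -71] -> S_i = Random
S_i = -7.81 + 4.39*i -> [-7.81, -3.42, 0.97, 5.36, 9.75]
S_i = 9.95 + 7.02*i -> [9.95, 16.97, 23.99, 31.01, 38.03]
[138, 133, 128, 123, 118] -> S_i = 138 + -5*i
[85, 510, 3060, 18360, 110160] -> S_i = 85*6^i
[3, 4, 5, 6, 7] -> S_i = 3 + 1*i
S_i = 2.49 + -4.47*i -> [2.49, -1.98, -6.45, -10.92, -15.39]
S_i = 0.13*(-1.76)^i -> [0.13, -0.23, 0.4, -0.71, 1.25]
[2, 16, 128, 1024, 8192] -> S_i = 2*8^i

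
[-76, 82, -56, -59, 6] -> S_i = Random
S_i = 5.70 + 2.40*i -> [5.7, 8.1, 10.5, 12.9, 15.3]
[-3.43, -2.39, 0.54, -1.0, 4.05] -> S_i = Random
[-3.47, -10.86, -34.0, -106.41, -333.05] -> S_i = -3.47*3.13^i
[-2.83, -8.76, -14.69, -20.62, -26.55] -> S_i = -2.83 + -5.93*i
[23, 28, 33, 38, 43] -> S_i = 23 + 5*i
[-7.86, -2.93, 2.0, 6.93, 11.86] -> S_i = -7.86 + 4.93*i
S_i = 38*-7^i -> [38, -266, 1862, -13034, 91238]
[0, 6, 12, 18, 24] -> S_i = 0 + 6*i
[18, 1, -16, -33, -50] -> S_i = 18 + -17*i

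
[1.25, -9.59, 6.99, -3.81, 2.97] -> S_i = Random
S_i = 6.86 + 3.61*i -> [6.86, 10.47, 14.08, 17.69, 21.3]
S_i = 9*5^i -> [9, 45, 225, 1125, 5625]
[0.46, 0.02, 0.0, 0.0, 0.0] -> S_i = 0.46*0.05^i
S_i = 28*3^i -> [28, 84, 252, 756, 2268]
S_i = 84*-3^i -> [84, -252, 756, -2268, 6804]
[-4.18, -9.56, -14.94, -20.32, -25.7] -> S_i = -4.18 + -5.38*i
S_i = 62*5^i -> [62, 310, 1550, 7750, 38750]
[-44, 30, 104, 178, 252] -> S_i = -44 + 74*i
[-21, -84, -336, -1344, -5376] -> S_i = -21*4^i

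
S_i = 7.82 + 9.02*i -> [7.82, 16.84, 25.86, 34.88, 43.9]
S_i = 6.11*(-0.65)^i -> [6.11, -3.97, 2.58, -1.68, 1.09]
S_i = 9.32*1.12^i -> [9.32, 10.44, 11.69, 13.09, 14.67]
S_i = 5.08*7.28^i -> [5.08, 36.98, 269.23, 1960.01, 14268.86]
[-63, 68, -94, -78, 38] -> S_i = Random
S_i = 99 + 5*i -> [99, 104, 109, 114, 119]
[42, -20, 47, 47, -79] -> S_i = Random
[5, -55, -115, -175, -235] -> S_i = 5 + -60*i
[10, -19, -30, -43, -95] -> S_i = Random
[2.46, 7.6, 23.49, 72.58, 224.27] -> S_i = 2.46*3.09^i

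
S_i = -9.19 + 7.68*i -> [-9.19, -1.51, 6.17, 13.85, 21.53]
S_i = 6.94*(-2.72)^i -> [6.94, -18.88, 51.34, -139.66, 379.87]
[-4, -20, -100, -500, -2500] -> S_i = -4*5^i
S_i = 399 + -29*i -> [399, 370, 341, 312, 283]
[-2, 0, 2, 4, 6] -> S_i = -2 + 2*i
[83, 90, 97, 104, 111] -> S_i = 83 + 7*i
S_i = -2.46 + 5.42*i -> [-2.46, 2.96, 8.38, 13.8, 19.22]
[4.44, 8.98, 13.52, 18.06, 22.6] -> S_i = 4.44 + 4.54*i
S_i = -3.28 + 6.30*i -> [-3.28, 3.02, 9.32, 15.62, 21.92]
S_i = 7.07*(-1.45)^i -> [7.07, -10.25, 14.86, -21.55, 31.25]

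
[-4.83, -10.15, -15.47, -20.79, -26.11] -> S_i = -4.83 + -5.32*i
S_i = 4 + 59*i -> [4, 63, 122, 181, 240]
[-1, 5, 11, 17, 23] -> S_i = -1 + 6*i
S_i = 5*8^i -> [5, 40, 320, 2560, 20480]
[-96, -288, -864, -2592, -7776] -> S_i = -96*3^i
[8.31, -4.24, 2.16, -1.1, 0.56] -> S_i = 8.31*(-0.51)^i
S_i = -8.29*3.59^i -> [-8.29, -29.76, -106.84, -383.56, -1376.99]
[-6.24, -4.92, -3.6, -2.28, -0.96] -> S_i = -6.24 + 1.32*i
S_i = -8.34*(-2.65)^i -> [-8.34, 22.1, -58.57, 155.2, -411.29]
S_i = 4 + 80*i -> [4, 84, 164, 244, 324]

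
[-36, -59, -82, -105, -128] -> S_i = -36 + -23*i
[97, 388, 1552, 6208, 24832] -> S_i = 97*4^i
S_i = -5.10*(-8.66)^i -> [-5.1, 44.17, -382.48, 3312.26, -28684.13]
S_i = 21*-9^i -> [21, -189, 1701, -15309, 137781]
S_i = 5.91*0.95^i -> [5.91, 5.61, 5.33, 5.07, 4.81]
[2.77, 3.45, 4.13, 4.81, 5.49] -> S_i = 2.77 + 0.68*i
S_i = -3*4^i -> [-3, -12, -48, -192, -768]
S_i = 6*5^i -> [6, 30, 150, 750, 3750]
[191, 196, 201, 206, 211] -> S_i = 191 + 5*i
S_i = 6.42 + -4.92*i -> [6.42, 1.5, -3.42, -8.34, -13.26]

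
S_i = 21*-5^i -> [21, -105, 525, -2625, 13125]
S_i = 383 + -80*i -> [383, 303, 223, 143, 63]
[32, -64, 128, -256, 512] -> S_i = 32*-2^i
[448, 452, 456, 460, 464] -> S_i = 448 + 4*i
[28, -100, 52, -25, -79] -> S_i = Random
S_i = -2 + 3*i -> [-2, 1, 4, 7, 10]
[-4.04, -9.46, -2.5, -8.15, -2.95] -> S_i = Random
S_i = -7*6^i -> [-7, -42, -252, -1512, -9072]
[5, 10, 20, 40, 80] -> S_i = 5*2^i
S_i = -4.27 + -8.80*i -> [-4.27, -13.07, -21.87, -30.67, -39.47]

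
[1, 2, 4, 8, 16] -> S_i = 1*2^i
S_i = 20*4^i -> [20, 80, 320, 1280, 5120]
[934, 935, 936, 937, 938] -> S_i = 934 + 1*i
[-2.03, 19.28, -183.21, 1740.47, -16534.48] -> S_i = -2.03*(-9.50)^i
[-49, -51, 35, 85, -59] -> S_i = Random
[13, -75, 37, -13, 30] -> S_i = Random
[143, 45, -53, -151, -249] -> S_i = 143 + -98*i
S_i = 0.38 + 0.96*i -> [0.38, 1.34, 2.3, 3.26, 4.22]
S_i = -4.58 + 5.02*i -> [-4.58, 0.44, 5.46, 10.48, 15.5]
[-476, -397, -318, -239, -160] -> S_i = -476 + 79*i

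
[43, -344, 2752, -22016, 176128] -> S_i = 43*-8^i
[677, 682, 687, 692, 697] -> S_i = 677 + 5*i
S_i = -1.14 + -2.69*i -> [-1.14, -3.83, -6.52, -9.21, -11.9]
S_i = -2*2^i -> [-2, -4, -8, -16, -32]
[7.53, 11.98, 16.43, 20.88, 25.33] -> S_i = 7.53 + 4.45*i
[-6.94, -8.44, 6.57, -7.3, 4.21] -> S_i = Random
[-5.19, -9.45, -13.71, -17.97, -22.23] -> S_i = -5.19 + -4.26*i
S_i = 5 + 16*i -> [5, 21, 37, 53, 69]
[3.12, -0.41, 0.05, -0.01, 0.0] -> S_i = 3.12*(-0.13)^i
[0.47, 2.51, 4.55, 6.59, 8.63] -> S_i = 0.47 + 2.04*i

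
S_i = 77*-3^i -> [77, -231, 693, -2079, 6237]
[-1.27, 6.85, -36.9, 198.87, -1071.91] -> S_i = -1.27*(-5.39)^i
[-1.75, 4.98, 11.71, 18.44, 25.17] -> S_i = -1.75 + 6.73*i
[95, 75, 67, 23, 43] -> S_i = Random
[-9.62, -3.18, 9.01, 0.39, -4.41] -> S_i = Random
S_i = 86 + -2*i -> [86, 84, 82, 80, 78]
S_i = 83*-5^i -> [83, -415, 2075, -10375, 51875]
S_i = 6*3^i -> [6, 18, 54, 162, 486]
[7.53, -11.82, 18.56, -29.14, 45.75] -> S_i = 7.53*(-1.57)^i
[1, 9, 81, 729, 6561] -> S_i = 1*9^i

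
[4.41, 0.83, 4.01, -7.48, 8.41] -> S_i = Random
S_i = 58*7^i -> [58, 406, 2842, 19894, 139258]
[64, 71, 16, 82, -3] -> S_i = Random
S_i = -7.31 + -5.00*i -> [-7.31, -12.31, -17.31, -22.31, -27.31]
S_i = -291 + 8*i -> [-291, -283, -275, -267, -259]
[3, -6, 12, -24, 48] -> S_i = 3*-2^i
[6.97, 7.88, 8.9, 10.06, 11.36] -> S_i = 6.97*1.13^i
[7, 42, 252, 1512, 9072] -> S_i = 7*6^i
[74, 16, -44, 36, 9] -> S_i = Random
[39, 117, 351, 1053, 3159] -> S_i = 39*3^i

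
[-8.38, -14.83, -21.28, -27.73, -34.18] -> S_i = -8.38 + -6.45*i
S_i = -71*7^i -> [-71, -497, -3479, -24353, -170471]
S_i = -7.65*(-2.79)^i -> [-7.65, 21.34, -59.55, 166.14, -463.53]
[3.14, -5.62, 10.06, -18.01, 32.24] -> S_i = 3.14*(-1.79)^i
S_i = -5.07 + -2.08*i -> [-5.07, -7.15, -9.23, -11.31, -13.39]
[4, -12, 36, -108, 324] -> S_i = 4*-3^i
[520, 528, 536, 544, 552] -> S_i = 520 + 8*i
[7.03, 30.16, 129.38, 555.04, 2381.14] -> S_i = 7.03*4.29^i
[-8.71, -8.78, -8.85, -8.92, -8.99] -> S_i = -8.71 + -0.07*i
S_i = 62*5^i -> [62, 310, 1550, 7750, 38750]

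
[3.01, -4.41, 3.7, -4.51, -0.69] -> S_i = Random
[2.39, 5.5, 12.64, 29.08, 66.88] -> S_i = 2.39*2.30^i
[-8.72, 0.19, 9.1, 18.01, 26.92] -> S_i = -8.72 + 8.91*i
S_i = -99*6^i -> [-99, -594, -3564, -21384, -128304]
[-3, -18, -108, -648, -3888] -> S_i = -3*6^i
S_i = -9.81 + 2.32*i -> [-9.81, -7.49, -5.17, -2.85, -0.53]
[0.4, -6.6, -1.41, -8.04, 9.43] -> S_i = Random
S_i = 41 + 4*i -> [41, 45, 49, 53, 57]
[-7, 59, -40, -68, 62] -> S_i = Random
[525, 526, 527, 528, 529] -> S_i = 525 + 1*i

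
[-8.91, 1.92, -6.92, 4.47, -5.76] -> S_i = Random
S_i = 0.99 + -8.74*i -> [0.99, -7.75, -16.49, -25.23, -33.97]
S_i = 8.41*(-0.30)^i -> [8.41, -2.52, 0.76, -0.23, 0.07]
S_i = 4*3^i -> [4, 12, 36, 108, 324]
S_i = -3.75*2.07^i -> [-3.75, -7.76, -16.07, -33.26, -68.85]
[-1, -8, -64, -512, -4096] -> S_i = -1*8^i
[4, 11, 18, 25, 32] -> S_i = 4 + 7*i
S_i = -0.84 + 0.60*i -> [-0.84, -0.24, 0.36, 0.96, 1.56]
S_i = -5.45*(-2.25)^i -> [-5.45, 12.26, -27.59, 62.08, -139.68]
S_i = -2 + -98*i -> [-2, -100, -198, -296, -394]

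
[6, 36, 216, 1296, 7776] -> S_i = 6*6^i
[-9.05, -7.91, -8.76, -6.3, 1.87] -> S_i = Random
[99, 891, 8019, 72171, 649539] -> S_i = 99*9^i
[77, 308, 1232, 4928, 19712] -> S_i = 77*4^i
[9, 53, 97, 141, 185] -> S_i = 9 + 44*i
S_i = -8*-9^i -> [-8, 72, -648, 5832, -52488]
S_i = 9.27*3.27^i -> [9.27, 30.31, 99.12, 324.13, 1059.91]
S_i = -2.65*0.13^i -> [-2.65, -0.34, -0.04, -0.01, -0.0]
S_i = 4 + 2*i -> [4, 6, 8, 10, 12]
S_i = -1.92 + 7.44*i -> [-1.92, 5.52, 12.96, 20.4, 27.84]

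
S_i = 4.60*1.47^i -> [4.6, 6.76, 9.94, 14.61, 21.48]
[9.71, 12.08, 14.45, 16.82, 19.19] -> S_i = 9.71 + 2.37*i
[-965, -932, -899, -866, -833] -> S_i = -965 + 33*i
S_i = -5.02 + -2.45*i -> [-5.02, -7.47, -9.92, -12.37, -14.82]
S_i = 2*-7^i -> [2, -14, 98, -686, 4802]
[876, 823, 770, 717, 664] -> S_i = 876 + -53*i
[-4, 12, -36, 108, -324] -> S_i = -4*-3^i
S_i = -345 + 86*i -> [-345, -259, -173, -87, -1]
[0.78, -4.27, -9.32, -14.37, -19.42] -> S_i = 0.78 + -5.05*i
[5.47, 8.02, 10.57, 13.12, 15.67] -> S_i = 5.47 + 2.55*i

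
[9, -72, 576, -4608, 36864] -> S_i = 9*-8^i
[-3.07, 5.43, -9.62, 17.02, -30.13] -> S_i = -3.07*(-1.77)^i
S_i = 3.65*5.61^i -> [3.65, 20.48, 114.87, 644.44, 3615.3]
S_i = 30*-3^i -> [30, -90, 270, -810, 2430]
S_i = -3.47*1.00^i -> [-3.47, -3.47, -3.47, -3.47, -3.47]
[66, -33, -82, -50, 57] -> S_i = Random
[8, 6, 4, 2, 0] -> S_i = 8 + -2*i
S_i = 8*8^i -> [8, 64, 512, 4096, 32768]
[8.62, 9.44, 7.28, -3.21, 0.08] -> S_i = Random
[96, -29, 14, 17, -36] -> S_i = Random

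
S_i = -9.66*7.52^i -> [-9.66, -72.64, -546.28, -4108.0, -30892.18]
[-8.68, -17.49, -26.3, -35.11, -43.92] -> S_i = -8.68 + -8.81*i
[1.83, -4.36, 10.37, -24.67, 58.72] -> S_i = 1.83*(-2.38)^i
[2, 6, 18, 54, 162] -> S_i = 2*3^i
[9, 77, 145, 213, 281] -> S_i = 9 + 68*i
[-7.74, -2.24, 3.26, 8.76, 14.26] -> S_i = -7.74 + 5.50*i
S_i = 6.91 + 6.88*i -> [6.91, 13.79, 20.67, 27.55, 34.43]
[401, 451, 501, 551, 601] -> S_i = 401 + 50*i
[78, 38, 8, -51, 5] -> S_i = Random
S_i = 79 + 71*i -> [79, 150, 221, 292, 363]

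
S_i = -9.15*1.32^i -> [-9.15, -12.08, -15.94, -21.04, -27.78]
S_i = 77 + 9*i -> [77, 86, 95, 104, 113]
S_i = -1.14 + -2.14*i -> [-1.14, -3.28, -5.42, -7.56, -9.7]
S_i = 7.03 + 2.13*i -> [7.03, 9.16, 11.29, 13.42, 15.55]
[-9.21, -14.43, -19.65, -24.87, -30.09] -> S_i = -9.21 + -5.22*i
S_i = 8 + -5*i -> [8, 3, -2, -7, -12]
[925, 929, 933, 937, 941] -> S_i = 925 + 4*i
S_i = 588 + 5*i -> [588, 593, 598, 603, 608]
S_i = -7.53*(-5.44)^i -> [-7.53, 40.96, -222.84, 1212.25, -6594.63]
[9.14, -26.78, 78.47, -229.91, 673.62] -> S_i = 9.14*(-2.93)^i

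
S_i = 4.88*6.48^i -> [4.88, 31.62, 204.91, 1327.84, 8604.39]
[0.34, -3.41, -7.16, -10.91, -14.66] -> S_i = 0.34 + -3.75*i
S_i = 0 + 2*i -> [0, 2, 4, 6, 8]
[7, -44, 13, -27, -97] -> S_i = Random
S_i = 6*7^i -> [6, 42, 294, 2058, 14406]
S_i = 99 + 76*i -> [99, 175, 251, 327, 403]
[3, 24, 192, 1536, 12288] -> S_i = 3*8^i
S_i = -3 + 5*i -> [-3, 2, 7, 12, 17]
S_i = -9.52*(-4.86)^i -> [-9.52, 46.27, -224.86, 1092.81, -5311.07]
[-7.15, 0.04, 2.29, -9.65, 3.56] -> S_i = Random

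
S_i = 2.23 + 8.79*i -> [2.23, 11.02, 19.81, 28.6, 37.39]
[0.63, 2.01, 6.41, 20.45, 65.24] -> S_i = 0.63*3.19^i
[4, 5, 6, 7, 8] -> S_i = 4 + 1*i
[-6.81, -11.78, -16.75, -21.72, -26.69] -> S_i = -6.81 + -4.97*i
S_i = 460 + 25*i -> [460, 485, 510, 535, 560]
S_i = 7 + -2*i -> [7, 5, 3, 1, -1]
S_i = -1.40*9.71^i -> [-1.4, -13.59, -132.0, -1281.7, -12445.29]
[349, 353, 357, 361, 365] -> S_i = 349 + 4*i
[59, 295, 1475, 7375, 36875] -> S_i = 59*5^i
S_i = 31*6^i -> [31, 186, 1116, 6696, 40176]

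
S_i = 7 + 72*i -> [7, 79, 151, 223, 295]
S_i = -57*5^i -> [-57, -285, -1425, -7125, -35625]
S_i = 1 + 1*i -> [1, 2, 3, 4, 5]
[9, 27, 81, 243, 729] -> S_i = 9*3^i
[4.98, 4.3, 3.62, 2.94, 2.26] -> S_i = 4.98 + -0.68*i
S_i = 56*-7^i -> [56, -392, 2744, -19208, 134456]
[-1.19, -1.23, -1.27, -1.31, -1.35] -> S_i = -1.19 + -0.04*i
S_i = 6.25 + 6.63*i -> [6.25, 12.88, 19.51, 26.14, 32.77]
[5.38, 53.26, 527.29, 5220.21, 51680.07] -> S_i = 5.38*9.90^i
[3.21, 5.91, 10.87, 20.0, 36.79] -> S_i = 3.21*1.84^i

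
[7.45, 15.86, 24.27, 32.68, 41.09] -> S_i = 7.45 + 8.41*i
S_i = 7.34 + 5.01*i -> [7.34, 12.35, 17.36, 22.37, 27.38]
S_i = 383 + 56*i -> [383, 439, 495, 551, 607]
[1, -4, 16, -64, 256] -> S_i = 1*-4^i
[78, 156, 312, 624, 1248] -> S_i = 78*2^i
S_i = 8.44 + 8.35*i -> [8.44, 16.79, 25.14, 33.49, 41.84]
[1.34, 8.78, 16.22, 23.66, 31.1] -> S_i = 1.34 + 7.44*i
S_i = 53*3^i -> [53, 159, 477, 1431, 4293]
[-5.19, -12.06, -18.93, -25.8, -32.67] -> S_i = -5.19 + -6.87*i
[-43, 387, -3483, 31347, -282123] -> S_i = -43*-9^i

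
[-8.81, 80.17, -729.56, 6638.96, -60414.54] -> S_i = -8.81*(-9.10)^i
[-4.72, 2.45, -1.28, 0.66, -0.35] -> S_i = -4.72*(-0.52)^i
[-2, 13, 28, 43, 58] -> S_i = -2 + 15*i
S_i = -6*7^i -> [-6, -42, -294, -2058, -14406]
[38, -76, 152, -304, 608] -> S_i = 38*-2^i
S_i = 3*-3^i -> [3, -9, 27, -81, 243]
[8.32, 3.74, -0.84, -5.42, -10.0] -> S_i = 8.32 + -4.58*i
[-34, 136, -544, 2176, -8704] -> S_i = -34*-4^i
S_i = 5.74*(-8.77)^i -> [5.74, -50.34, 441.48, -3871.78, 33955.51]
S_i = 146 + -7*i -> [146, 139, 132, 125, 118]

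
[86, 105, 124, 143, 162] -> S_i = 86 + 19*i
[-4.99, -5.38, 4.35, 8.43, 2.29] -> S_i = Random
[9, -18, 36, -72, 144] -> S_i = 9*-2^i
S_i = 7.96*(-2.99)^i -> [7.96, -23.8, 71.16, -212.78, 636.21]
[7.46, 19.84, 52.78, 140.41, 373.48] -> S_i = 7.46*2.66^i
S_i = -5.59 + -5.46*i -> [-5.59, -11.05, -16.51, -21.97, -27.43]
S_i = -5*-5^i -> [-5, 25, -125, 625, -3125]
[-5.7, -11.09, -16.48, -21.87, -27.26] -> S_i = -5.70 + -5.39*i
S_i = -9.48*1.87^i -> [-9.48, -17.73, -33.15, -61.99, -115.92]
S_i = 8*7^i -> [8, 56, 392, 2744, 19208]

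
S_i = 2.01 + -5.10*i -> [2.01, -3.09, -8.19, -13.29, -18.39]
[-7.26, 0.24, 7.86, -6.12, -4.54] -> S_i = Random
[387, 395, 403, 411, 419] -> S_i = 387 + 8*i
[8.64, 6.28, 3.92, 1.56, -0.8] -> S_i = 8.64 + -2.36*i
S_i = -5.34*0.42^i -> [-5.34, -2.24, -0.94, -0.4, -0.17]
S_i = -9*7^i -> [-9, -63, -441, -3087, -21609]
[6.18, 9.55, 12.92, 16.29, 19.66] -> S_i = 6.18 + 3.37*i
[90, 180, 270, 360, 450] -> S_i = 90 + 90*i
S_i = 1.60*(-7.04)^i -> [1.6, -11.26, 79.3, -558.26, 3930.16]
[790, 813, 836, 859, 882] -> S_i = 790 + 23*i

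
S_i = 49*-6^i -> [49, -294, 1764, -10584, 63504]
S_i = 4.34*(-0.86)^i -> [4.34, -3.73, 3.21, -2.76, 2.37]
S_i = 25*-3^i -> [25, -75, 225, -675, 2025]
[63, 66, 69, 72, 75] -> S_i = 63 + 3*i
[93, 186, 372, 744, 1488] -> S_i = 93*2^i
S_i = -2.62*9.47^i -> [-2.62, -24.81, -234.96, -2225.11, -21071.78]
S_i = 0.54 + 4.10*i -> [0.54, 4.64, 8.74, 12.84, 16.94]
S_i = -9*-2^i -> [-9, 18, -36, 72, -144]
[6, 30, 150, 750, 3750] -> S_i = 6*5^i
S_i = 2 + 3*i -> [2, 5, 8, 11, 14]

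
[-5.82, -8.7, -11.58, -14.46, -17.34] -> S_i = -5.82 + -2.88*i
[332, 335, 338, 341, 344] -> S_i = 332 + 3*i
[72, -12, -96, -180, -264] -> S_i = 72 + -84*i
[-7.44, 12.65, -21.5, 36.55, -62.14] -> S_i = -7.44*(-1.70)^i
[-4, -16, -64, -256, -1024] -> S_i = -4*4^i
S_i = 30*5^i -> [30, 150, 750, 3750, 18750]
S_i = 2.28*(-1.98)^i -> [2.28, -4.51, 8.94, -17.7, 35.04]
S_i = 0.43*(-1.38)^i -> [0.43, -0.59, 0.82, -1.13, 1.56]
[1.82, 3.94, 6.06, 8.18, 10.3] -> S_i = 1.82 + 2.12*i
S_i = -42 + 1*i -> [-42, -41, -40, -39, -38]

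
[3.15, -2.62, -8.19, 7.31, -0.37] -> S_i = Random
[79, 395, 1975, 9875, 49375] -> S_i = 79*5^i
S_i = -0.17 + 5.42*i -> [-0.17, 5.25, 10.67, 16.09, 21.51]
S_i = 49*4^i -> [49, 196, 784, 3136, 12544]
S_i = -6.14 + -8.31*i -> [-6.14, -14.45, -22.76, -31.07, -39.38]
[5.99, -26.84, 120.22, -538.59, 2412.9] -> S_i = 5.99*(-4.48)^i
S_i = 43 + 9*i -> [43, 52, 61, 70, 79]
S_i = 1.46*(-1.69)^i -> [1.46, -2.47, 4.17, -7.05, 11.91]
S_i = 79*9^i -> [79, 711, 6399, 57591, 518319]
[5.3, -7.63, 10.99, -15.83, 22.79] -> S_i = 5.30*(-1.44)^i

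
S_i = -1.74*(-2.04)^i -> [-1.74, 3.55, -7.24, 14.77, -30.13]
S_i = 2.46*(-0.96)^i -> [2.46, -2.36, 2.27, -2.18, 2.09]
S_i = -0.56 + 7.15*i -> [-0.56, 6.59, 13.74, 20.89, 28.04]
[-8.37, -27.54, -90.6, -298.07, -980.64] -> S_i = -8.37*3.29^i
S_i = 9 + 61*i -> [9, 70, 131, 192, 253]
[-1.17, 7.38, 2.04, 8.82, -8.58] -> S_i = Random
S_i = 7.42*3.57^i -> [7.42, 26.49, 94.57, 337.6, 1205.25]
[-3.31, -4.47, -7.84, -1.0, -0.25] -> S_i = Random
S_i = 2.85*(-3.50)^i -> [2.85, -9.98, 34.91, -122.19, 427.68]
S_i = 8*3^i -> [8, 24, 72, 216, 648]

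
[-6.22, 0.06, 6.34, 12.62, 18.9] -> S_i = -6.22 + 6.28*i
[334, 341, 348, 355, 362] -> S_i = 334 + 7*i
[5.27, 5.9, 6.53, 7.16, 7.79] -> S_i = 5.27 + 0.63*i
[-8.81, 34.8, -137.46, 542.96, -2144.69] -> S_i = -8.81*(-3.95)^i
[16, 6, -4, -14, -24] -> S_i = 16 + -10*i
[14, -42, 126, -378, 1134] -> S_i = 14*-3^i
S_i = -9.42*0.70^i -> [-9.42, -6.59, -4.62, -3.23, -2.26]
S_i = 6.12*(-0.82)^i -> [6.12, -5.02, 4.12, -3.37, 2.77]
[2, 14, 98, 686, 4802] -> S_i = 2*7^i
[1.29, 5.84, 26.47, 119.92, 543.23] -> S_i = 1.29*4.53^i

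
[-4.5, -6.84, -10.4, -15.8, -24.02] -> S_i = -4.50*1.52^i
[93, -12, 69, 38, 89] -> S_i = Random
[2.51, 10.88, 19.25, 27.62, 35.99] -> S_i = 2.51 + 8.37*i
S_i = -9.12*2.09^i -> [-9.12, -19.06, -39.84, -83.26, -174.01]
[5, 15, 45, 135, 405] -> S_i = 5*3^i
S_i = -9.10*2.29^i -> [-9.1, -20.84, -47.72, -109.28, -250.26]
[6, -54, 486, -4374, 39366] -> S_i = 6*-9^i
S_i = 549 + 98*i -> [549, 647, 745, 843, 941]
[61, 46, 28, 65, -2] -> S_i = Random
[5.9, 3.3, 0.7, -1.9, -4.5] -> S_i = 5.90 + -2.60*i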